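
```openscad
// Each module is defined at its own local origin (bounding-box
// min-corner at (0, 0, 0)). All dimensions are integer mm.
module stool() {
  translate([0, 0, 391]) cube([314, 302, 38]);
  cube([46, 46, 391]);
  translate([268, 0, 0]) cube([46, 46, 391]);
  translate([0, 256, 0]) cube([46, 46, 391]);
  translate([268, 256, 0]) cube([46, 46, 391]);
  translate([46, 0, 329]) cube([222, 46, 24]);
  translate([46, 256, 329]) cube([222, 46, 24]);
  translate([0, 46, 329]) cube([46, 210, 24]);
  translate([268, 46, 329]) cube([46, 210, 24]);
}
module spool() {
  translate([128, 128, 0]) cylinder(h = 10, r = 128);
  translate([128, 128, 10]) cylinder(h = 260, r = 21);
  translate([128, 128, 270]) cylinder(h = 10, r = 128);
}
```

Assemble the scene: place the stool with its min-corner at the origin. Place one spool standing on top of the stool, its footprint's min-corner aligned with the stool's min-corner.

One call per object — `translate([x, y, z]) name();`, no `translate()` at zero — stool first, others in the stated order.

stool();
translate([0, 0, 429]) spool();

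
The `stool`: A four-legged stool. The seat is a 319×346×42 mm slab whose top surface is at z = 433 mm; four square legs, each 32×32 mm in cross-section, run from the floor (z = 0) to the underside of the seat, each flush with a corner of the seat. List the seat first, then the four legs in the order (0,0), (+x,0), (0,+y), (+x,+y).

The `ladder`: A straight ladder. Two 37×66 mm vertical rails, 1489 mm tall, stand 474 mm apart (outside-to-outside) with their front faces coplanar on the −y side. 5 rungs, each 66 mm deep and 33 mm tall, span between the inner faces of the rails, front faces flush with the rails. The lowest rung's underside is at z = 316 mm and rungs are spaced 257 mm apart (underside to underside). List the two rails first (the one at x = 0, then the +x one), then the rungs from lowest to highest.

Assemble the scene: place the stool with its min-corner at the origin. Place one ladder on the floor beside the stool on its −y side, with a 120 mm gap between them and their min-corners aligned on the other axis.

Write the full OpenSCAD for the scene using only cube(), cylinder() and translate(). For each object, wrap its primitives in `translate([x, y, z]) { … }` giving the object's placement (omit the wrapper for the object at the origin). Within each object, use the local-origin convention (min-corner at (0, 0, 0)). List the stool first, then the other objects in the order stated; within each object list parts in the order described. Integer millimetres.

translate([0, 0, 391]) cube([319, 346, 42]);
cube([32, 32, 391]);
translate([287, 0, 0]) cube([32, 32, 391]);
translate([0, 314, 0]) cube([32, 32, 391]);
translate([287, 314, 0]) cube([32, 32, 391]);
translate([0, -186, 0]) {
  cube([37, 66, 1489]);
  translate([437, 0, 0]) cube([37, 66, 1489]);
  translate([37, 0, 316]) cube([400, 66, 33]);
  translate([37, 0, 573]) cube([400, 66, 33]);
  translate([37, 0, 830]) cube([400, 66, 33]);
  translate([37, 0, 1087]) cube([400, 66, 33]);
  translate([37, 0, 1344]) cube([400, 66, 33]);
}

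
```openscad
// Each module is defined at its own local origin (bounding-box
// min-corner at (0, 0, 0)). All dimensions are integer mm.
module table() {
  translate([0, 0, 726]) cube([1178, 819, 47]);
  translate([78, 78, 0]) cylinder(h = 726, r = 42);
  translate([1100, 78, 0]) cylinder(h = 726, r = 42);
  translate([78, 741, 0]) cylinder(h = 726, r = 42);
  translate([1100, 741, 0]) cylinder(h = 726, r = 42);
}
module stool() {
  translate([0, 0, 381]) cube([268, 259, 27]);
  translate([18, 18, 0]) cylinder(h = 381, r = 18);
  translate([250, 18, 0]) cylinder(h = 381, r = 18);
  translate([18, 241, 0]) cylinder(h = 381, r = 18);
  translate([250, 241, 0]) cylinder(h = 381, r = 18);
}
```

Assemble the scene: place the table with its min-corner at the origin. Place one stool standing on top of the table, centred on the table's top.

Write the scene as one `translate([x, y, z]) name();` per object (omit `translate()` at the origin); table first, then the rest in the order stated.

table();
translate([455, 280, 773]) stool();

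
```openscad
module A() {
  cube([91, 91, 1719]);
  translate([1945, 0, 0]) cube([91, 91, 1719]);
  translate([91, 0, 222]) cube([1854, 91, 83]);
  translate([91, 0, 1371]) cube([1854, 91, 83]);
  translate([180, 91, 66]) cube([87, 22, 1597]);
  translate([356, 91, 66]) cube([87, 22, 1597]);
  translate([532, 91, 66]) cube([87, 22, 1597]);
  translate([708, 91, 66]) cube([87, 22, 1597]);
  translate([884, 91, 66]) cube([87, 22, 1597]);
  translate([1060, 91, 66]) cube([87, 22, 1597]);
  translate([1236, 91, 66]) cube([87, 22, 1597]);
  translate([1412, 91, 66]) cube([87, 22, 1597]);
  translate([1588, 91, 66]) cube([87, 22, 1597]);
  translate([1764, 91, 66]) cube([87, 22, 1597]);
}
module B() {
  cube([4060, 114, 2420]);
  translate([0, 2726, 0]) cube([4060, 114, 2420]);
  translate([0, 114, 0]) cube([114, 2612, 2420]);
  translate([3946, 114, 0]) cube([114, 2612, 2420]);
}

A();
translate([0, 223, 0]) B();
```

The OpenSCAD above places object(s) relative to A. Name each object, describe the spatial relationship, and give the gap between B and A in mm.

The house frame's nearest face is 110 mm from the fence section's +y face.

A is a fence section. B is a house frame. The house frame is on the floor beside the fence section on its +y side. The gap between the house frame and the fence section is 110 mm.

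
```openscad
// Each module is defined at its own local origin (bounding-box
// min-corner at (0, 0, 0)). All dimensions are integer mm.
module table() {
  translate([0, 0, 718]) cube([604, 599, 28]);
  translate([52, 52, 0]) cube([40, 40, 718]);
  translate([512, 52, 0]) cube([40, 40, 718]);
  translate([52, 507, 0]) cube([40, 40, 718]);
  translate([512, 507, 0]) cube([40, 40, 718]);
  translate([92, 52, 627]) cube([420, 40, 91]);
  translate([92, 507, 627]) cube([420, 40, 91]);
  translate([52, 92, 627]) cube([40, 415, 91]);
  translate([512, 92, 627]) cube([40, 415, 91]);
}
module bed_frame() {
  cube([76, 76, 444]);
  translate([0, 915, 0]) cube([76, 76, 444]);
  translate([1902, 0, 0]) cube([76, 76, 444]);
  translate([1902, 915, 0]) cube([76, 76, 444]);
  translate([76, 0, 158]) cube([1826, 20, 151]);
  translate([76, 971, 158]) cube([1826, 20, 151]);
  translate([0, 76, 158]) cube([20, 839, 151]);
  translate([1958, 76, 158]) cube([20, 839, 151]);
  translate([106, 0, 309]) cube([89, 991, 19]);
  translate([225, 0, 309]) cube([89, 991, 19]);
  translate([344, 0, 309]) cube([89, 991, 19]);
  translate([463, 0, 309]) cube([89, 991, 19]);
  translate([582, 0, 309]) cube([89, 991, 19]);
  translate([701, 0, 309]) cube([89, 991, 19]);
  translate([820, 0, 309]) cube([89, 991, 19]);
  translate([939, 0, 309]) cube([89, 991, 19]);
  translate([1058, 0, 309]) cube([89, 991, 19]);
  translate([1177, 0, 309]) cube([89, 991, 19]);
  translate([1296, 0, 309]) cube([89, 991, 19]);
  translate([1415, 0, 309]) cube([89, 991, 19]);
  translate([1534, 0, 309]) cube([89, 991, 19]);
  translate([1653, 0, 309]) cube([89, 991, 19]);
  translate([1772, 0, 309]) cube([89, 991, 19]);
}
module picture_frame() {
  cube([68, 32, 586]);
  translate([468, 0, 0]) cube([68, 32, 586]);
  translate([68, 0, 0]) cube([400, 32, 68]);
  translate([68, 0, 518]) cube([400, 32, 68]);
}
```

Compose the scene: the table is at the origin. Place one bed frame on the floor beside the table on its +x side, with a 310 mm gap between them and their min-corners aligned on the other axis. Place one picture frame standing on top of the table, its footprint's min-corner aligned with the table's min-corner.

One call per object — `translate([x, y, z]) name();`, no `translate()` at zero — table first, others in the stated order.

table();
translate([914, 0, 0]) bed_frame();
translate([0, 0, 746]) picture_frame();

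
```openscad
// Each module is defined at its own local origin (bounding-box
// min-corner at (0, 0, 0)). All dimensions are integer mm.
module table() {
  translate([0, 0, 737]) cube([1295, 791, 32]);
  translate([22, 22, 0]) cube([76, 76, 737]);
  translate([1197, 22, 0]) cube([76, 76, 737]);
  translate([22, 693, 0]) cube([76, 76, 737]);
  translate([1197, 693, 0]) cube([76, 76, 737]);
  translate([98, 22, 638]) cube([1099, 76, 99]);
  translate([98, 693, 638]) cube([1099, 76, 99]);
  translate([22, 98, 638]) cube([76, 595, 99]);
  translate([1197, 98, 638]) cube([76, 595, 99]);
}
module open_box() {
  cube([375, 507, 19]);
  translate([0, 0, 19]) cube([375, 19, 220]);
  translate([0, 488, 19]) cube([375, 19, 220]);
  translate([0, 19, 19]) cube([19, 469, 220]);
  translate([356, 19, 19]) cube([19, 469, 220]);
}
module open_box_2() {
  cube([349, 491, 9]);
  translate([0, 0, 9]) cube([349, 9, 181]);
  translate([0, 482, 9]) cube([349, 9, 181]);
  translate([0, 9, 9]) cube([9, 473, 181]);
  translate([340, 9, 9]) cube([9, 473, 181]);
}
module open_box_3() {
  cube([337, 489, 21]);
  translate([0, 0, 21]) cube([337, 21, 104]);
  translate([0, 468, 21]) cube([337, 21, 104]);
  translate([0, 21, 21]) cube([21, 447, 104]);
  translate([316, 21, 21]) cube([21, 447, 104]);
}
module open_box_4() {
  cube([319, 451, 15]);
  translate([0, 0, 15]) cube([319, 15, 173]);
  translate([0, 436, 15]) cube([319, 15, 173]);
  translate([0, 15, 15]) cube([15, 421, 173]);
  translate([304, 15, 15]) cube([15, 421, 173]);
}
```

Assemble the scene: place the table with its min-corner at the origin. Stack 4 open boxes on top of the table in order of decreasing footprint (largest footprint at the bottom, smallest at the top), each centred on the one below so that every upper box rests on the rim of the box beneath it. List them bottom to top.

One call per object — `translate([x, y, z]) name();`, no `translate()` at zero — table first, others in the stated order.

table();
translate([460, 142, 769]) open_box();
translate([473, 150, 1008]) open_box_2();
translate([479, 151, 1198]) open_box_3();
translate([488, 170, 1323]) open_box_4();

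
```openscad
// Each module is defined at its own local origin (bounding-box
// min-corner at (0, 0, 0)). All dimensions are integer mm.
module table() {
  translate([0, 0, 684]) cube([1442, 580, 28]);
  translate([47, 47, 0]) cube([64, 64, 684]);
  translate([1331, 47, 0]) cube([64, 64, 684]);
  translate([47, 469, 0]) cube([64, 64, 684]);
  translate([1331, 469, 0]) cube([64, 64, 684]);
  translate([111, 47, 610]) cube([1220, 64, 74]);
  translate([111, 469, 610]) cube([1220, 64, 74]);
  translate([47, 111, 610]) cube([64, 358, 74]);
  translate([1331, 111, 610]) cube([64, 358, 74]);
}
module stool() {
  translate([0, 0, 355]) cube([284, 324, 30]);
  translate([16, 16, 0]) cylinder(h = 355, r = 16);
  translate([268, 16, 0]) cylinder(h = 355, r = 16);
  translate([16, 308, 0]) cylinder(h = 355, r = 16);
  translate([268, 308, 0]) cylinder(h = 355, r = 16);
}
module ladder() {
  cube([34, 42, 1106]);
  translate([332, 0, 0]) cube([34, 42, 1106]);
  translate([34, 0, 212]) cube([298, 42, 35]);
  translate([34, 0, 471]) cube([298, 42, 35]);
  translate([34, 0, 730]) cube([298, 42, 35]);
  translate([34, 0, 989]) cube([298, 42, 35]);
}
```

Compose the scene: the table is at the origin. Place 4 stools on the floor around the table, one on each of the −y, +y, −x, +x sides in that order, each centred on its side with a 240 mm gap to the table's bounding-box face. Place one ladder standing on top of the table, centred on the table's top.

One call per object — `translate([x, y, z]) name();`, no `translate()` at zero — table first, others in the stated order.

table();
translate([579, -564, 0]) stool();
translate([579, 820, 0]) stool();
translate([-524, 128, 0]) stool();
translate([1682, 128, 0]) stool();
translate([538, 269, 712]) ladder();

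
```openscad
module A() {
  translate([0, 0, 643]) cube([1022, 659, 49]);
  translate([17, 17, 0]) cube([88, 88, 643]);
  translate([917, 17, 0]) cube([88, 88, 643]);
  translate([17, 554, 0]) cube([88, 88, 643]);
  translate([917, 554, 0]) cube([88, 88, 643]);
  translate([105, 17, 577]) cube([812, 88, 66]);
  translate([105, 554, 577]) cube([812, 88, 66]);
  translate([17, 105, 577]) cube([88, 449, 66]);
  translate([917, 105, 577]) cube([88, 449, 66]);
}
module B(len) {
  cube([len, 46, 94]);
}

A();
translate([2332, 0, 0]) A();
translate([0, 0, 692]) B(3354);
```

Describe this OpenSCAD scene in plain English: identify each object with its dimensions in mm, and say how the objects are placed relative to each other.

A is a table: top 1022 mm (x) × 659 mm (y), 49 mm thick, upper face at z = 692 mm, on four 88×88 mm square legs, each inset 17 mm from the nearest pair of top edges, running from z = 0 to the bottom of the top. Four apron rails, 88 mm thick and 66 mm tall, run between adjacent legs with their top edges flush with the underside of the top and their outer faces flush with the legs' outer faces.

B is a rectangular beam 3354 mm long (x), 46 mm deep (y), 94 mm thick (z).

The beam spans the tops of two tables placed 1310 mm apart, resting at z = 692 mm.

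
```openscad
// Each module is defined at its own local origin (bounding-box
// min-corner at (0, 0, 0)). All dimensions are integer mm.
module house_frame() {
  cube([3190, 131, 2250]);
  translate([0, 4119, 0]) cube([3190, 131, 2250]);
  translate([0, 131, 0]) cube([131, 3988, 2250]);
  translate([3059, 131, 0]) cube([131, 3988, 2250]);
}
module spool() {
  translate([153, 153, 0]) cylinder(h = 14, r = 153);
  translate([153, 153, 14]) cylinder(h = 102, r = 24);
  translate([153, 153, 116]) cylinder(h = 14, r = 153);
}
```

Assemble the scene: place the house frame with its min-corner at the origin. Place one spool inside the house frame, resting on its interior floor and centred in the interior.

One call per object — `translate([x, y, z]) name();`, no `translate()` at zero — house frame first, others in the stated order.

house_frame();
translate([1442, 1972, 0]) spool();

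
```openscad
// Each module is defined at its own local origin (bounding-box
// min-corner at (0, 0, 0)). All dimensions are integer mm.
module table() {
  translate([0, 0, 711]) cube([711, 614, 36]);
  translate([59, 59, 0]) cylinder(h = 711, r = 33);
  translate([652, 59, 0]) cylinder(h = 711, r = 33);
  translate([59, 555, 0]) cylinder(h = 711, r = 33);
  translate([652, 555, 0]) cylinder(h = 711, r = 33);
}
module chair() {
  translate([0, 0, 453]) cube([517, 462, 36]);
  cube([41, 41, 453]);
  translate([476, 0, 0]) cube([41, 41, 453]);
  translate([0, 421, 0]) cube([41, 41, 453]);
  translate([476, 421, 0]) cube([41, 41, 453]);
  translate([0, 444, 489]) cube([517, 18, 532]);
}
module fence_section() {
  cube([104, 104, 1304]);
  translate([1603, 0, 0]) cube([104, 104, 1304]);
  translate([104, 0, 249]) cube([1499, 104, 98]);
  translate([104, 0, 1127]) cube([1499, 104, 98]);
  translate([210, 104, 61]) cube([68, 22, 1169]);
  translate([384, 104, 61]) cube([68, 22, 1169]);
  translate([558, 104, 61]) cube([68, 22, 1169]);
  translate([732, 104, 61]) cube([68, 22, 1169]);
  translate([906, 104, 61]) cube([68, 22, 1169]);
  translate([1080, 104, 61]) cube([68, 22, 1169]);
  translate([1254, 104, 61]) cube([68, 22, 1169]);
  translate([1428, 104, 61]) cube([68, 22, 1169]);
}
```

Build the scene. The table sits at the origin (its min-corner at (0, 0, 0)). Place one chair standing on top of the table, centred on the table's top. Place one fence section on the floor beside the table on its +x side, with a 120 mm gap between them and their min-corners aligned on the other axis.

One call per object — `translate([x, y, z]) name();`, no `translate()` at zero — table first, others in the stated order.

table();
translate([97, 76, 747]) chair();
translate([831, 0, 0]) fence_section();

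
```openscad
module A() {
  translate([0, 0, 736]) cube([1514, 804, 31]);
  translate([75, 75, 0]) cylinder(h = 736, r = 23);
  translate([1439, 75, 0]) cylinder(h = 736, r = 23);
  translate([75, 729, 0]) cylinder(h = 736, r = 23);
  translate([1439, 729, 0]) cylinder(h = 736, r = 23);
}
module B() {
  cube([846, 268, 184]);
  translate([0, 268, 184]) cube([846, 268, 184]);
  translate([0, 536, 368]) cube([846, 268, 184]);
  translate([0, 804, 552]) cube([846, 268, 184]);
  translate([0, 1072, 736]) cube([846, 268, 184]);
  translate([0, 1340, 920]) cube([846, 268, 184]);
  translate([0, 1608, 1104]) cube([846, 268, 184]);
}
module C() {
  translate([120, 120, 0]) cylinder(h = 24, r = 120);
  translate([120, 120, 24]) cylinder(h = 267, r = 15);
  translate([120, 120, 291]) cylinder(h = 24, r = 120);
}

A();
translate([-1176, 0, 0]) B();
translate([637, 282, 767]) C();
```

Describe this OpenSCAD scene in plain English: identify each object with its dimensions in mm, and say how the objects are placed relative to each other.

A is a rectangular dining table. The top is 1514×804×31 mm with its upper surface at z = 767 mm. It stands on four round legs of 46 mm diameter, each leg's bounding box inset 52 mm from the nearest pair of top edges, running from the floor to the underside of the top.

B is a straight staircase of 7 solid steps. Each step is 846 mm wide (x), 268 mm deep (y, the going) and 184 mm tall (the rise). The first step rests on the floor; each subsequent step sits one going further in +y and one rise higher in +z, directly behind and above the previous step with no overlap.

C is a spool: two coaxial disc flanges of radius 120 mm and thickness 24 mm, joined by a core cylinder of radius 15 mm and height 267 mm. The lower flange rests on z = 0 and the three cylinders share a vertical axis.

The staircase is on the floor beside the table on its −x side. The spool is on top of the table, centred.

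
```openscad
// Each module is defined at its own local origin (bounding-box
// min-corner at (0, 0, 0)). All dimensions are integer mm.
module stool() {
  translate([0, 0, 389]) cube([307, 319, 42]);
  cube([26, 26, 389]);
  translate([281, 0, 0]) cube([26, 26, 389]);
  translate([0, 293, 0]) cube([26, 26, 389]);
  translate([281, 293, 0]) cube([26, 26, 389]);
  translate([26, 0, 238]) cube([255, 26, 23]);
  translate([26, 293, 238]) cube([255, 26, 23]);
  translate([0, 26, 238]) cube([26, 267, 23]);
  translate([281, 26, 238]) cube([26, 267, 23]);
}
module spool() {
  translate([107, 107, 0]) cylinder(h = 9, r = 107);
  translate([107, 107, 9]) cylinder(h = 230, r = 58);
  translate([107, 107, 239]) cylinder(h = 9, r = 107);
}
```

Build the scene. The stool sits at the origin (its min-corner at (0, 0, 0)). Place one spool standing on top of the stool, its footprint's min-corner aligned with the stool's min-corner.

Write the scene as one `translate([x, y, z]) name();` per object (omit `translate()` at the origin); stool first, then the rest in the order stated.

stool();
translate([0, 0, 431]) spool();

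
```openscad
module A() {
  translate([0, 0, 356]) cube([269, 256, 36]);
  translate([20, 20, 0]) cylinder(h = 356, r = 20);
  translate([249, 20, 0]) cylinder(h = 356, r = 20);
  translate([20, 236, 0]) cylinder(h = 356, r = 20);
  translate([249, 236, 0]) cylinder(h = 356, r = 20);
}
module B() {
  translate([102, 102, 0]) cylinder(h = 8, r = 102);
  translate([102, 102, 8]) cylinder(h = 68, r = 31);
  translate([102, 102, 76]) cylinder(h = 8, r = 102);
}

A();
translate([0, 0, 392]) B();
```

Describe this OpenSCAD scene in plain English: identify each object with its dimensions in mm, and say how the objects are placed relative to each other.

A is a four-legged stool. The seat is a 269×256×36 mm slab whose top surface is at z = 392 mm; four round legs, each 40 mm in diameter, run from the floor (z = 0) to the underside of the seat, each leg's axis is inset half a diameter from the nearest pair of seat edges (so the leg's bounding box is flush with the corner).

B is a spool: two coaxial disc flanges of radius 102 mm and thickness 8 mm, joined by a core cylinder of radius 31 mm and height 68 mm. The lower flange rests on z = 0 and the three cylinders share a vertical axis.

The spool is on top of the stool.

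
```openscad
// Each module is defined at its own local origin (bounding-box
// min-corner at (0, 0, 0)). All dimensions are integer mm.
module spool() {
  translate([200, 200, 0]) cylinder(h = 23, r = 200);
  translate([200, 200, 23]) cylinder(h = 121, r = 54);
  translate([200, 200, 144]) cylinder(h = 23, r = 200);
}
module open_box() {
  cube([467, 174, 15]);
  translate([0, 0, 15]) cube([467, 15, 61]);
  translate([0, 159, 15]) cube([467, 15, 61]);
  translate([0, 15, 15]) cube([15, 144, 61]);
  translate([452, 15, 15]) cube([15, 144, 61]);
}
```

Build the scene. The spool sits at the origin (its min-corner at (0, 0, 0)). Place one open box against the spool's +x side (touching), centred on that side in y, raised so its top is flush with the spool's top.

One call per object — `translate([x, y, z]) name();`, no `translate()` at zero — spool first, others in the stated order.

spool();
translate([400, 113, 91]) open_box();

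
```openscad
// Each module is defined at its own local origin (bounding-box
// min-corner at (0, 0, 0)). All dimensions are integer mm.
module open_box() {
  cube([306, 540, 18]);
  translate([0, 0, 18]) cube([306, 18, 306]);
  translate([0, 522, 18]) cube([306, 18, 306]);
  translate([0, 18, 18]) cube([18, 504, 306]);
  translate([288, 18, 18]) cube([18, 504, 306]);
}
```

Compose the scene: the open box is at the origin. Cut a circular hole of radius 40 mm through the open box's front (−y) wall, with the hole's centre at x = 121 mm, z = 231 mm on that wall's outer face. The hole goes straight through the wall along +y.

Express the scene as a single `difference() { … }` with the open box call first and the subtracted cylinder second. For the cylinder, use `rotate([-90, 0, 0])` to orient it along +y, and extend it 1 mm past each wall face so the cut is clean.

difference() {
  open_box();
  translate([121, -1, 231]) rotate([-90, 0, 0]) cylinder(h = 20, r = 40);
}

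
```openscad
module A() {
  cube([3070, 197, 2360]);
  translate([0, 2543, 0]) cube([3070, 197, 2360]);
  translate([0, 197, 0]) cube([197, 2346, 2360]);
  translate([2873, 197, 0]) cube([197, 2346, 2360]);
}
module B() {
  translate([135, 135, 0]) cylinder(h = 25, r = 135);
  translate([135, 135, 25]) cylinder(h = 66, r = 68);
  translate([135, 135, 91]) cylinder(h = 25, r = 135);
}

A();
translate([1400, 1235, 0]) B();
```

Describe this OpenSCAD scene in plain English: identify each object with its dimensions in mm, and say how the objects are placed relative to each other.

A is the wall frame of a small rectangular building: four walls, each 2360 mm tall and 197 mm thick, enclosing a footprint 3070 mm (x) by 2740 mm (y) outside-to-outside, with no floor or roof. The front and back walls (the −y and +y sides) span the full width; the two side walls fit between them.

B is a spool: two coaxial disc flanges of radius 135 mm and thickness 25 mm, joined by a core cylinder of radius 68 mm and height 66 mm. The lower flange rests on z = 0 and the three cylinders share a vertical axis.

The spool sits inside the house frame, centred.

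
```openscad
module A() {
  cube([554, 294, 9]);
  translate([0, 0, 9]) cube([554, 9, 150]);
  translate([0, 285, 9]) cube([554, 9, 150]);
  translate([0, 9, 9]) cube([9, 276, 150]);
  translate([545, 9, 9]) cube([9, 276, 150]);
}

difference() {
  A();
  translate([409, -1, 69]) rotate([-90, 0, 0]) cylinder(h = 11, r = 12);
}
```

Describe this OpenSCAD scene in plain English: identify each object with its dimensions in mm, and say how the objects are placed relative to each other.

A is an open storage box with external size 554×294×159 mm and wall thickness 9 mm (the base is also 9 mm thick). The base covers the whole footprint; the four walls stand on the base, with the y-facing walls full-width and the x-facing walls fitting between their inner faces.

The open box has a circular hole of radius 12 mm through its front wall, centred at (x = 409, z = 69).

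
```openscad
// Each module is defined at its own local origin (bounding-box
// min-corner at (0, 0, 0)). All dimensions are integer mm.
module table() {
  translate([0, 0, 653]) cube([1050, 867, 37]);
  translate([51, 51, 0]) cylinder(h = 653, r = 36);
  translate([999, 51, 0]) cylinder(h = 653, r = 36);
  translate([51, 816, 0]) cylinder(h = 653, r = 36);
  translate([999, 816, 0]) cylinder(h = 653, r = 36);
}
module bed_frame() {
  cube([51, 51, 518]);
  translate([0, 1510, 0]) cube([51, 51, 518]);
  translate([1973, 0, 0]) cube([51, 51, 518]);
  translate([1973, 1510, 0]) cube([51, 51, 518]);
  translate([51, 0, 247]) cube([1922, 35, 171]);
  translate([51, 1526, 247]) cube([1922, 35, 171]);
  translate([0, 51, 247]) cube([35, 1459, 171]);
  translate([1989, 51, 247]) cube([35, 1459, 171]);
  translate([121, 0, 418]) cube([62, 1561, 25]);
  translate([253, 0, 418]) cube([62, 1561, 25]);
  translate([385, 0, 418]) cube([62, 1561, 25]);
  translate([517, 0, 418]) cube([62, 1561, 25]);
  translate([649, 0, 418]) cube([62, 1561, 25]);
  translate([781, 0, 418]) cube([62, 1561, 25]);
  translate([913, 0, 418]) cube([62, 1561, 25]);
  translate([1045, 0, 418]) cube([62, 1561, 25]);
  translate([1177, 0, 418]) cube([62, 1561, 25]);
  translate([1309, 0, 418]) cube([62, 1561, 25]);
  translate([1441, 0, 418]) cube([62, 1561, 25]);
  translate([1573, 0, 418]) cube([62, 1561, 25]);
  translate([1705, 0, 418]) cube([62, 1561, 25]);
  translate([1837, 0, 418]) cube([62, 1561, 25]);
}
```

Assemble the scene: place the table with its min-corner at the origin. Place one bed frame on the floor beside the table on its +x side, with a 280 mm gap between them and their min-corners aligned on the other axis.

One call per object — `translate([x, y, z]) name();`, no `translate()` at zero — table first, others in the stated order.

table();
translate([1330, 0, 0]) bed_frame();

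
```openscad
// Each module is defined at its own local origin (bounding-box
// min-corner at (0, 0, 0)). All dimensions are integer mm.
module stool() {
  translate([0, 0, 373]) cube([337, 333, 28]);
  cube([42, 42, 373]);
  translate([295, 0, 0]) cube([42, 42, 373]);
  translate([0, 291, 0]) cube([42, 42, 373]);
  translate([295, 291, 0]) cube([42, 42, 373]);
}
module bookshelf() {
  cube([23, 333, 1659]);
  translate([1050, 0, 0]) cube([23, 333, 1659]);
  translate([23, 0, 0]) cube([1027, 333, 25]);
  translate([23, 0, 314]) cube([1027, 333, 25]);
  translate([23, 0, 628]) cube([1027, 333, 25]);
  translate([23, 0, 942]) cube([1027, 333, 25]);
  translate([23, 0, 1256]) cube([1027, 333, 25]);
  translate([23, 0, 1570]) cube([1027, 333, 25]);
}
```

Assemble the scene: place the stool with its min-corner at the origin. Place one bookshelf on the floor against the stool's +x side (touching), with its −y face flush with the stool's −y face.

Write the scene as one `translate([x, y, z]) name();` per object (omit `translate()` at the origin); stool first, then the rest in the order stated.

stool();
translate([337, 0, 0]) bookshelf();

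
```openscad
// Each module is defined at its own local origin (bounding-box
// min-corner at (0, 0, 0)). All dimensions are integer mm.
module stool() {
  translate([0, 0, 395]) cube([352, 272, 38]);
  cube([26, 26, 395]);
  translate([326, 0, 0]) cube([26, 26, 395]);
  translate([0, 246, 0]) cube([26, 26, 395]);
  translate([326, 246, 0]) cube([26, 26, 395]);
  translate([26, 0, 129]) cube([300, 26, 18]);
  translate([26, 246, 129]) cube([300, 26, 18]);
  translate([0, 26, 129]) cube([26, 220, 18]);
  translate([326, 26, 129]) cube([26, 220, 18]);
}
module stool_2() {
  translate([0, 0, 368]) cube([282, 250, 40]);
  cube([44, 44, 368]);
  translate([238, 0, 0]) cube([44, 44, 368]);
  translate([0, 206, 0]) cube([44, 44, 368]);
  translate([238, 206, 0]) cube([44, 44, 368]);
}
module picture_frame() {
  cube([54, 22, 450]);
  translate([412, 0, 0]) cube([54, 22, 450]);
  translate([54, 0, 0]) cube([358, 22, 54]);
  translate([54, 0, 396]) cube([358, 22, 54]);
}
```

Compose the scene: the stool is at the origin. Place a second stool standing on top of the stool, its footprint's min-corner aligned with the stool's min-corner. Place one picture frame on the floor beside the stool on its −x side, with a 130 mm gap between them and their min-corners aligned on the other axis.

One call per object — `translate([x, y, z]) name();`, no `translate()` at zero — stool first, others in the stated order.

stool();
translate([0, 0, 433]) stool_2();
translate([-596, 0, 0]) picture_frame();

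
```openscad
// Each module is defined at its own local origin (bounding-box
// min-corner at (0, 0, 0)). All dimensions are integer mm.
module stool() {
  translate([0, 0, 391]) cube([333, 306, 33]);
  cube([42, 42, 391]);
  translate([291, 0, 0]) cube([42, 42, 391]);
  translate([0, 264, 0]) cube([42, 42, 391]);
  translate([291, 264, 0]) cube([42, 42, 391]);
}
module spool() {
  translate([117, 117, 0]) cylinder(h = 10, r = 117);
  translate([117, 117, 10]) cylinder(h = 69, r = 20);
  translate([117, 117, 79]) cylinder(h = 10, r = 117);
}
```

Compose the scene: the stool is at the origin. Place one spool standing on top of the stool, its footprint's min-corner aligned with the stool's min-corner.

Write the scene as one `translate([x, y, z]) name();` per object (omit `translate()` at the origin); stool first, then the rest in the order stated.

stool();
translate([0, 0, 424]) spool();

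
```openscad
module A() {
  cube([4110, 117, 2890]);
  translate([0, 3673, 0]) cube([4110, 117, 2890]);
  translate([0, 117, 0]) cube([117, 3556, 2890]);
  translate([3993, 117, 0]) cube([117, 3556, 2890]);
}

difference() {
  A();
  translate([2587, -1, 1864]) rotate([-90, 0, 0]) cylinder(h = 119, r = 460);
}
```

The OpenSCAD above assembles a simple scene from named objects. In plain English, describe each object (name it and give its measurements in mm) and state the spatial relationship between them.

A is a box-shaped house frame (walls only): outside footprint 4110×3790 mm, wall height 2890 mm, wall thickness 117 mm. The two y-facing walls run the full x-width; the two x-facing walls fit between the inner faces of the y-facing walls.

The house frame has a circular hole of radius 460 mm through its front wall, centred at (x = 2587, z = 1864).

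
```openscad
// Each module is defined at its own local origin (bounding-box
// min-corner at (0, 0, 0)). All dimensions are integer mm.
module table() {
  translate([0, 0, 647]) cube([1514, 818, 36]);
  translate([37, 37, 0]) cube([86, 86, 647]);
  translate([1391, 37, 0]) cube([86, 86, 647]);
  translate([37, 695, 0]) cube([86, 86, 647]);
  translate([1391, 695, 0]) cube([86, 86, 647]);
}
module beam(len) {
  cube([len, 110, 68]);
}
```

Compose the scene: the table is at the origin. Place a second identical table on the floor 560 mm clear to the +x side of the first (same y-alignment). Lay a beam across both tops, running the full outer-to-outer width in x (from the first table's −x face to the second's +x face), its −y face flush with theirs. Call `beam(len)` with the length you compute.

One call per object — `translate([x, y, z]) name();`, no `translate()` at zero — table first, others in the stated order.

table();
translate([2074, 0, 0]) table();
translate([0, 0, 683]) beam(3588);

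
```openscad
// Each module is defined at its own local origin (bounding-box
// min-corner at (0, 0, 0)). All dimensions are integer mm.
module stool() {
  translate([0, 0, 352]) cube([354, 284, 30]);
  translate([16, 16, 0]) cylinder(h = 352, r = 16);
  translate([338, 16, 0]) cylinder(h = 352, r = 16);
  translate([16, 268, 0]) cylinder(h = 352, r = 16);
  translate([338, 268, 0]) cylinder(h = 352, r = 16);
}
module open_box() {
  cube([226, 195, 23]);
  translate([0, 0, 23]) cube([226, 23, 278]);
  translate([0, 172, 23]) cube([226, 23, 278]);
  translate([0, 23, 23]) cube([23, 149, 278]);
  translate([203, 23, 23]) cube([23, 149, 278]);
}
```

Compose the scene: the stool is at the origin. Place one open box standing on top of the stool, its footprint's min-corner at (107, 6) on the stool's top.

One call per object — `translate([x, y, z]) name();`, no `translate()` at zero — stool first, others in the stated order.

stool();
translate([107, 6, 382]) open_box();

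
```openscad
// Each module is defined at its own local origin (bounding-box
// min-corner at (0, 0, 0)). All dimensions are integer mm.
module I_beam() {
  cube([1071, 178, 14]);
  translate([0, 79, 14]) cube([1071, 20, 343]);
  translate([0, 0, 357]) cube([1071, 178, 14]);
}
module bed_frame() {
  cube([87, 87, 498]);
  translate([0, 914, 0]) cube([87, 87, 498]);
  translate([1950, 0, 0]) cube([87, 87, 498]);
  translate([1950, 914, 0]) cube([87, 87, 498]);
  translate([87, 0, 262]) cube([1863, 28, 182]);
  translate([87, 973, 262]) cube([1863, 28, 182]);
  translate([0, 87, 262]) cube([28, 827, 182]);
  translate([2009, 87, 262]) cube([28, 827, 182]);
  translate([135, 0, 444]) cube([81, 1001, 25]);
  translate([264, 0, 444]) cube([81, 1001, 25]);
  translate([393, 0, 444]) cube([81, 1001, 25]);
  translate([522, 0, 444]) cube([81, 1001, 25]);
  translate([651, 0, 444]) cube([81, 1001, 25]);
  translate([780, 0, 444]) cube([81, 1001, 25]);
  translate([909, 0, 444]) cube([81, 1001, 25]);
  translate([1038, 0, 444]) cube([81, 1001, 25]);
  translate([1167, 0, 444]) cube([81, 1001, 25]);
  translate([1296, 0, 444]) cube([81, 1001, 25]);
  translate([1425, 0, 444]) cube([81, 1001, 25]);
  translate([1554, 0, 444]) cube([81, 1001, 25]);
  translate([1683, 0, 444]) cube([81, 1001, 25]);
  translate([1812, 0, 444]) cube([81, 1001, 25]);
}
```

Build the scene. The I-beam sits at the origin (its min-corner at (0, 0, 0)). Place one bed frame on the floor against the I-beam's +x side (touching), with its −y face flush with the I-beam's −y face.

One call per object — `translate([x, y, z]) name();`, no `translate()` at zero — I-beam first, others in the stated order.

I_beam();
translate([1071, 0, 0]) bed_frame();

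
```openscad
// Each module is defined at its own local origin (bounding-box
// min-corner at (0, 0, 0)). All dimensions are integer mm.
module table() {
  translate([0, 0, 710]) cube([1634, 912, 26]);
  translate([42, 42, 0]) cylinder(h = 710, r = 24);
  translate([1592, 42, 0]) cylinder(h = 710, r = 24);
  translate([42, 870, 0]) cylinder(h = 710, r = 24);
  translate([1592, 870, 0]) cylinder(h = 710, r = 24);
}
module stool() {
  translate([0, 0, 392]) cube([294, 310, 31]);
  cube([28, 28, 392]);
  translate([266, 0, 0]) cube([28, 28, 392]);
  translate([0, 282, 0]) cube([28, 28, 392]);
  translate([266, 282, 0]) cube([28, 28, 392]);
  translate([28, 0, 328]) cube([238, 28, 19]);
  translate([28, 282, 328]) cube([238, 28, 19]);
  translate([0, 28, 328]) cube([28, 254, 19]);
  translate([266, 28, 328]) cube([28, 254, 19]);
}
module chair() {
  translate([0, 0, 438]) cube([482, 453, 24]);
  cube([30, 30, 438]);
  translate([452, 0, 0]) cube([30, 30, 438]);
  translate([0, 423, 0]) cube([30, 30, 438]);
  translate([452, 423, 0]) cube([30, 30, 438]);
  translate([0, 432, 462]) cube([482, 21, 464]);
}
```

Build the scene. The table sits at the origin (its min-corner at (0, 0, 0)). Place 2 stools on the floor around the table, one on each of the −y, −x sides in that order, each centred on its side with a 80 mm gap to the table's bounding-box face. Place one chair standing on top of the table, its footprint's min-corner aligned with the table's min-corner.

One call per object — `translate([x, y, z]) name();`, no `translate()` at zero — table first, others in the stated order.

table();
translate([670, -390, 0]) stool();
translate([-374, 301, 0]) stool();
translate([0, 0, 736]) chair();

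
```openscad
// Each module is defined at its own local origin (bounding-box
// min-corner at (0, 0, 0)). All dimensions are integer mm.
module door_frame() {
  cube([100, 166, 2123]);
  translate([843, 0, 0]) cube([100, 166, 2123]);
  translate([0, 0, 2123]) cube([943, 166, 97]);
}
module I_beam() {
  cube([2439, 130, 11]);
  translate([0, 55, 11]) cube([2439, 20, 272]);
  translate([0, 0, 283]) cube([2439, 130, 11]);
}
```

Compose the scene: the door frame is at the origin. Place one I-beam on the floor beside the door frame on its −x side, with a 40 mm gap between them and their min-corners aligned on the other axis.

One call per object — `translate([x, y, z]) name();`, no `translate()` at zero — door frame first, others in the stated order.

door_frame();
translate([-2479, 0, 0]) I_beam();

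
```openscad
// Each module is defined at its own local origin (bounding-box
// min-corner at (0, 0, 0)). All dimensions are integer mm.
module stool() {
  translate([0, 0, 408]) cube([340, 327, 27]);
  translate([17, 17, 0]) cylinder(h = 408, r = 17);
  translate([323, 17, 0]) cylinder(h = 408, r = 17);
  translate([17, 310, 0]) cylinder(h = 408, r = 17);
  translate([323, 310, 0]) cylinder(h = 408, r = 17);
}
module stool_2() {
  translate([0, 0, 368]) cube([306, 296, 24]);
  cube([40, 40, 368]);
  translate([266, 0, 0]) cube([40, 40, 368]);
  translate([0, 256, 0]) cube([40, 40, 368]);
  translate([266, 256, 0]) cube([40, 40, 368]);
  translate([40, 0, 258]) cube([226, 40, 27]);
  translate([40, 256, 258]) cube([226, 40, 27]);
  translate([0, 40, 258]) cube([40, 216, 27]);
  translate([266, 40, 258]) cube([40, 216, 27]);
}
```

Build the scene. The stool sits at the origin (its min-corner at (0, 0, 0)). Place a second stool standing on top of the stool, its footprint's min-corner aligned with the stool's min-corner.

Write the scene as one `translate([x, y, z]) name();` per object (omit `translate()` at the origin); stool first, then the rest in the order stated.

stool();
translate([0, 0, 435]) stool_2();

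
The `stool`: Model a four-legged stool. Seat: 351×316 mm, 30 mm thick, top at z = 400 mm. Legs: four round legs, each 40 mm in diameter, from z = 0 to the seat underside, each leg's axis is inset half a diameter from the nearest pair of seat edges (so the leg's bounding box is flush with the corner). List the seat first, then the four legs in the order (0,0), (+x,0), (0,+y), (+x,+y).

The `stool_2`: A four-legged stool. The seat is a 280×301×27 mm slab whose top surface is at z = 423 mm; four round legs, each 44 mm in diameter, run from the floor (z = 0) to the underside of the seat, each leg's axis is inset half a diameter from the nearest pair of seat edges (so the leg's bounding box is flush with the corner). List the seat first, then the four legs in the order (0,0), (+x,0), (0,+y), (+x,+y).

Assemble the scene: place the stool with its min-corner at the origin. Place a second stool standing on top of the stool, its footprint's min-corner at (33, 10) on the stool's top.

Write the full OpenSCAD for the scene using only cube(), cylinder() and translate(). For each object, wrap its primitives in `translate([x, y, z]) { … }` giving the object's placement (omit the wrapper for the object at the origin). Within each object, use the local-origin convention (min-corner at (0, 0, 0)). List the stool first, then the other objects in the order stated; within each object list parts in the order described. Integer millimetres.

translate([0, 0, 370]) cube([351, 316, 30]);
translate([20, 20, 0]) cylinder(h = 370, r = 20);
translate([331, 20, 0]) cylinder(h = 370, r = 20);
translate([20, 296, 0]) cylinder(h = 370, r = 20);
translate([331, 296, 0]) cylinder(h = 370, r = 20);
translate([33, 10, 400]) {
  translate([0, 0, 396]) cube([280, 301, 27]);
  translate([22, 22, 0]) cylinder(h = 396, r = 22);
  translate([258, 22, 0]) cylinder(h = 396, r = 22);
  translate([22, 279, 0]) cylinder(h = 396, r = 22);
  translate([258, 279, 0]) cylinder(h = 396, r = 22);
}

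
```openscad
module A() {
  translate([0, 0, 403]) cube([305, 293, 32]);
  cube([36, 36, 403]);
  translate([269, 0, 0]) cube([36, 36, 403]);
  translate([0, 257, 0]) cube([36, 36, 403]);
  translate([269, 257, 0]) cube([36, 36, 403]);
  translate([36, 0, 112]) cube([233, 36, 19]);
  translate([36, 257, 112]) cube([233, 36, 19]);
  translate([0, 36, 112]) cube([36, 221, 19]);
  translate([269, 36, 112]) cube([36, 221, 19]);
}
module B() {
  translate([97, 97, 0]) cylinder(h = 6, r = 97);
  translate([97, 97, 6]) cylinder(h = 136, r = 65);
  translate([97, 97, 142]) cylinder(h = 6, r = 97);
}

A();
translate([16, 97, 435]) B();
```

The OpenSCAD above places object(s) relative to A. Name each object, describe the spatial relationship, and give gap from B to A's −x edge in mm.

The spool's min-x is at 16; the stool's min-x is 0; gap = 16 mm.

A is a stool. B is a spool. The spool is on top of the stool. The gap from the spool to the stool's −x edge is 16 mm.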